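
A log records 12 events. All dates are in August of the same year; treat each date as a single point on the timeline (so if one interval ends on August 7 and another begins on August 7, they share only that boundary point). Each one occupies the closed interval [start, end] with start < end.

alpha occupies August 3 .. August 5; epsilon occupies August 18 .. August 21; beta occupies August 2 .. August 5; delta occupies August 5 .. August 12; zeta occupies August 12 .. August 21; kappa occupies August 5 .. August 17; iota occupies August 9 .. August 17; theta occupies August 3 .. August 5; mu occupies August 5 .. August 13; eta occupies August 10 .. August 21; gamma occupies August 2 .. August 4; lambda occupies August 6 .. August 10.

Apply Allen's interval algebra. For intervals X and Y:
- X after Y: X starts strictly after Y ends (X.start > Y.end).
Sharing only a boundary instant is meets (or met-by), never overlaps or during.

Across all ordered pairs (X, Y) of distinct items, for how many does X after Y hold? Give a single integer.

Checking all 132 ordered pairs for relation 'after'; matching pairs in alphabetical order:
(delta, gamma): delta after gamma ✓
(epsilon, alpha): epsilon after alpha ✓
(epsilon, beta): epsilon after beta ✓
(epsilon, delta): epsilon after delta ✓
(epsilon, gamma): epsilon after gamma ✓
(epsilon, iota): epsilon after iota ✓
(epsilon, kappa): epsilon after kappa ✓
(epsilon, lambda): epsilon after lambda ✓
(epsilon, mu): epsilon after mu ✓
(epsilon, theta): epsilon after theta ✓
(eta, alpha): eta after alpha ✓
(eta, beta): eta after beta ✓
(eta, gamma): eta after gamma ✓
(eta, theta): eta after theta ✓
(iota, alpha): iota after alpha ✓
(iota, beta): iota after beta ✓
(iota, gamma): iota after gamma ✓
(iota, theta): iota after theta ✓
(kappa, gamma): kappa after gamma ✓
(lambda, alpha): lambda after alpha ✓
(lambda, beta): lambda after beta ✓
(lambda, gamma): lambda after gamma ✓
(lambda, theta): lambda after theta ✓
(mu, gamma): mu after gamma ✓
... plus 5 further pairs not listed.
Count: 29.

29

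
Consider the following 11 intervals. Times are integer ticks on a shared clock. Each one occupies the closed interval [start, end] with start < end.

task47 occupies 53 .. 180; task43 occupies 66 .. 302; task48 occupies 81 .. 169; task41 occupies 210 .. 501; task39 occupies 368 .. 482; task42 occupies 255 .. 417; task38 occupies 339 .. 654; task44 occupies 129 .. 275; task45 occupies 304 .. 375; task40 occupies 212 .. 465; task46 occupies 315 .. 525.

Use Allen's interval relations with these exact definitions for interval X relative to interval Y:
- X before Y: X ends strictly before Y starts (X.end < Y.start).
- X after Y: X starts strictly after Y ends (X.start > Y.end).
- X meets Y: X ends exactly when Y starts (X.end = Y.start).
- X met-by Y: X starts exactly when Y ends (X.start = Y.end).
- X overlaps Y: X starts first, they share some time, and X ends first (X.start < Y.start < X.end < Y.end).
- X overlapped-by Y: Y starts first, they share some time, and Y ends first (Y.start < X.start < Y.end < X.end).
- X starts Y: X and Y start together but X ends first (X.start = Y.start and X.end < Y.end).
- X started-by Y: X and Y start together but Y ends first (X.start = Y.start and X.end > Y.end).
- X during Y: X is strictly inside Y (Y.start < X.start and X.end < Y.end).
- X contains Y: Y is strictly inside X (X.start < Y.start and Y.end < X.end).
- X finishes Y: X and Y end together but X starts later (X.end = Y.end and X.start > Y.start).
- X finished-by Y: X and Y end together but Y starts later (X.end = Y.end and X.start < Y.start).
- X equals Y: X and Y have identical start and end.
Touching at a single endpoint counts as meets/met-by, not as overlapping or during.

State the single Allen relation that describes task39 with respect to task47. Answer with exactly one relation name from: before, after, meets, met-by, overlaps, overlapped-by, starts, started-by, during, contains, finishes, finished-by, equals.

after

task39 = [368, 482]; task47 = [53, 180].
Compare endpoints: task39.start > task47.start, task39.start > task47.end, task39.end > task47.start, task39.end > task47.end.
That pattern is 'after'.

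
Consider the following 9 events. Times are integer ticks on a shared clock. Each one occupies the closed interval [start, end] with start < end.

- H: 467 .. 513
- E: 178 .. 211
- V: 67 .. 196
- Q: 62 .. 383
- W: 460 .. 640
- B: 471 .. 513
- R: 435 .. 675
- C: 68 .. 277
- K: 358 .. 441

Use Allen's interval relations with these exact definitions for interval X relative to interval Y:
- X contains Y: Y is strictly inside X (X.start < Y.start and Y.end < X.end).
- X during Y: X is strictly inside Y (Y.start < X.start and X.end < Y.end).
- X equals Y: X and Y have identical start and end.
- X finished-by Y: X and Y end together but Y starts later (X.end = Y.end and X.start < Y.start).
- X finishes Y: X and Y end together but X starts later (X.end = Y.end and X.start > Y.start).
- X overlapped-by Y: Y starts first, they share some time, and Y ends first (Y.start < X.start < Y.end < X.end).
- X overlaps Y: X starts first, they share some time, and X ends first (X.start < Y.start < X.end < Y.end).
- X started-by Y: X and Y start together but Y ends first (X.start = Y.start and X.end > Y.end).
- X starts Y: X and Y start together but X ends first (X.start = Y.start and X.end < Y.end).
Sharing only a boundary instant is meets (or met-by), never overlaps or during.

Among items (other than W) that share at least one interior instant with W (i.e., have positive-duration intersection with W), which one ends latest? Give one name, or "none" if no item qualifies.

Target W = [460, 640].
B [471, 513] → during → candidate.
C [68, 277] → before → excluded.
E [178, 211] → before → excluded.
H [467, 513] → during → candidate.
K [358, 441] → before → excluded.
Q [62, 383] → before → excluded.
R [435, 675] → contains → candidate.
V [67, 196] → before → excluded.
Among candidates, latest end is 675 → R.

R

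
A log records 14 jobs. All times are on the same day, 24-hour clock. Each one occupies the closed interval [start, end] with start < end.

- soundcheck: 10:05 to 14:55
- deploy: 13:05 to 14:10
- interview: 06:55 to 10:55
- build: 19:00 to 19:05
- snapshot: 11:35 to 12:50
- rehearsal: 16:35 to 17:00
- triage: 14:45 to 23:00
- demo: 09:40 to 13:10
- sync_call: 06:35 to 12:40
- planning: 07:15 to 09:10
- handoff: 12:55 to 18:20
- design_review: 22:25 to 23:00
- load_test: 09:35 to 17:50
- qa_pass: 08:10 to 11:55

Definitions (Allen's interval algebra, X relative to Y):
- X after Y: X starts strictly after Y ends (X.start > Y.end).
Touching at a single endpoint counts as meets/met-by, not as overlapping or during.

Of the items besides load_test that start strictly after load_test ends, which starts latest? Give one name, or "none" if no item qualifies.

Target load_test = [09:35, 17:50].
build [19:00, 19:05] → after → candidate.
demo [09:40, 13:10] → during → excluded.
deploy [13:05, 14:10] → during → excluded.
design_review [22:25, 23:00] → after → candidate.
handoff [12:55, 18:20] → overlapped-by → excluded.
interview [06:55, 10:55] → overlaps → excluded.
planning [07:15, 09:10] → before → excluded.
qa_pass [08:10, 11:55] → overlaps → excluded.
rehearsal [16:35, 17:00] → during → excluded.
snapshot [11:35, 12:50] → during → excluded.
soundcheck [10:05, 14:55] → during → excluded.
sync_call [06:35, 12:40] → overlaps → excluded.
triage [14:45, 23:00] → overlapped-by → excluded.
Among candidates, latest start is 22:25 → design_review.

design_review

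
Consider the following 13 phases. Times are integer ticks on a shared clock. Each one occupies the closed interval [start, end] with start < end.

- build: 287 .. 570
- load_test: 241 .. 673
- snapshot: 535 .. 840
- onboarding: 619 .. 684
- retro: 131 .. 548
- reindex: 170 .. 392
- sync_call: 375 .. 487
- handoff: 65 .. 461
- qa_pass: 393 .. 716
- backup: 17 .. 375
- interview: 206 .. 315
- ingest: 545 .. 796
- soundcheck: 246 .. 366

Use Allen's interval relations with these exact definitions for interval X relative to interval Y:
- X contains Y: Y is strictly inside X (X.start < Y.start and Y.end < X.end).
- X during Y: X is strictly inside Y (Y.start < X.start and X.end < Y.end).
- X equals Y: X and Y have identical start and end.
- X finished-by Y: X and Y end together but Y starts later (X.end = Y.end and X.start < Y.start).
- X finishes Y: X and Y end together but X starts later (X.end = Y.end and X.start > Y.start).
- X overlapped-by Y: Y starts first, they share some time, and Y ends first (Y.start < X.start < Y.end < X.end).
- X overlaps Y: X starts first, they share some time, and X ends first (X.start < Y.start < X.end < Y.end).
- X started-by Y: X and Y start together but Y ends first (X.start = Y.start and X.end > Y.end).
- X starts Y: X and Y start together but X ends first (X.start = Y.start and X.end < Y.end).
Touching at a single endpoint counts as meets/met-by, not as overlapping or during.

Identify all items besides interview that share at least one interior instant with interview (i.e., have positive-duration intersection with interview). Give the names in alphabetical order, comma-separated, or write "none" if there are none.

Target interview = [206, 315].
backup [17, 375] → contains → yes.
build [287, 570] → overlapped-by → yes.
handoff [65, 461] → contains → yes.
ingest [545, 796] → after → no.
load_test [241, 673] → overlapped-by → yes.
onboarding [619, 684] → after → no.
qa_pass [393, 716] → after → no.
reindex [170, 392] → contains → yes.
retro [131, 548] → contains → yes.
snapshot [535, 840] → after → no.
soundcheck [246, 366] → overlapped-by → yes.
sync_call [375, 487] → after → no.
Result: backup, build, handoff, load_test, reindex, retro, soundcheck.

backup, build, handoff, load_test, reindex, retro, soundcheck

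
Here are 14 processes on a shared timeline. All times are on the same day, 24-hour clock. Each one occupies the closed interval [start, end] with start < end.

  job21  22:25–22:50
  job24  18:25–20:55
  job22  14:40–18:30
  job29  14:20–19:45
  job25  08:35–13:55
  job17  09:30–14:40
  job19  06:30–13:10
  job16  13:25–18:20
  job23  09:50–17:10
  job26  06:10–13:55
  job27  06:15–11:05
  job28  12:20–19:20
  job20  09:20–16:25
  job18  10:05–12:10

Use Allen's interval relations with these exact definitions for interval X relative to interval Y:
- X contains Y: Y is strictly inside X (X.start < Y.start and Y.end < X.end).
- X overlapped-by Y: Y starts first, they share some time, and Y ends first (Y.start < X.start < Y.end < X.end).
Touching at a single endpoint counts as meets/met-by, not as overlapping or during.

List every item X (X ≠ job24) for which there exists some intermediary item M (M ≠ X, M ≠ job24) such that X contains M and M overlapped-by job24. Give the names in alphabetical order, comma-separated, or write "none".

Target job24 = [18:25, 20:55].
Intermediaries M with M overlapped-by job24: none.
Union: none.

none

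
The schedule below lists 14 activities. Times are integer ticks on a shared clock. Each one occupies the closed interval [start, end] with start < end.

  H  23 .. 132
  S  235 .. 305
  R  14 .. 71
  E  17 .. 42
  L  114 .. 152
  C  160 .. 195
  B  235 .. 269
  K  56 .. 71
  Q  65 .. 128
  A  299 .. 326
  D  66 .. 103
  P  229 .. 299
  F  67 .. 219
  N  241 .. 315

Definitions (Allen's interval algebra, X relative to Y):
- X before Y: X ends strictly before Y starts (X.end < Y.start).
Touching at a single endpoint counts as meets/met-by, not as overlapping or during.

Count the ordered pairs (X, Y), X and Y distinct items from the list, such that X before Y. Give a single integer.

61

Checking all 182 ordered pairs for relation 'before'; matching pairs in alphabetical order:
(B, A): B before A ✓
(C, A): C before A ✓
(C, B): C before B ✓
(C, N): C before N ✓
(C, P): C before P ✓
(C, S): C before S ✓
(D, A): D before A ✓
(D, B): D before B ✓
(D, C): D before C ✓
(D, L): D before L ✓
(D, N): D before N ✓
(D, P): D before P ✓
(D, S): D before S ✓
(E, A): E before A ✓
(E, B): E before B ✓
(E, C): E before C ✓
(E, D): E before D ✓
(E, F): E before F ✓
(E, K): E before K ✓
(E, L): E before L ✓
(E, N): E before N ✓
(E, P): E before P ✓
(E, Q): E before Q ✓
(E, S): E before S ✓
... plus 37 further pairs not listed.
Count: 61.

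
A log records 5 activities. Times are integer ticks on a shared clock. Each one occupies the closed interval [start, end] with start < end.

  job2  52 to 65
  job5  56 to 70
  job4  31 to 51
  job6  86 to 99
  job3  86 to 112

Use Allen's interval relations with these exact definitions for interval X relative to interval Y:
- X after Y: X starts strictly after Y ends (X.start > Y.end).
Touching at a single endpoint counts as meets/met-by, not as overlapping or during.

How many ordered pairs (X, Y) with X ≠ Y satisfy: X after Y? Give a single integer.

8

Checking all 20 ordered pairs for relation 'after'; matching pairs in alphabetical order:
(job2, job4): job2 after job4 ✓
(job3, job2): job3 after job2 ✓
(job3, job4): job3 after job4 ✓
(job3, job5): job3 after job5 ✓
(job5, job4): job5 after job4 ✓
(job6, job2): job6 after job2 ✓
(job6, job4): job6 after job4 ✓
(job6, job5): job6 after job5 ✓
Count: 8.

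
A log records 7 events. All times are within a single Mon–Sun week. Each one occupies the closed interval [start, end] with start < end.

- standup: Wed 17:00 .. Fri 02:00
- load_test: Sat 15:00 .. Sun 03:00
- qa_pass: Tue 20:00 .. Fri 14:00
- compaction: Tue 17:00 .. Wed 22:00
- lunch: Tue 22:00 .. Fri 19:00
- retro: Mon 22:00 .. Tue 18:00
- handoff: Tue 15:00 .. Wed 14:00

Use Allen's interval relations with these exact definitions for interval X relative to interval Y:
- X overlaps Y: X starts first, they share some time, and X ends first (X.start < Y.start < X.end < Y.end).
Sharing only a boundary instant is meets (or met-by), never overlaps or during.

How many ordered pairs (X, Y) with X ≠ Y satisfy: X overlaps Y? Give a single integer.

Checking all 42 ordered pairs for relation 'overlaps'; matching pairs in alphabetical order:
(compaction, lunch): compaction overlaps lunch ✓
(compaction, qa_pass): compaction overlaps qa_pass ✓
(compaction, standup): compaction overlaps standup ✓
(handoff, compaction): handoff overlaps compaction ✓
(handoff, lunch): handoff overlaps lunch ✓
(handoff, qa_pass): handoff overlaps qa_pass ✓
(qa_pass, lunch): qa_pass overlaps lunch ✓
(retro, compaction): retro overlaps compaction ✓
(retro, handoff): retro overlaps handoff ✓
Count: 9.

9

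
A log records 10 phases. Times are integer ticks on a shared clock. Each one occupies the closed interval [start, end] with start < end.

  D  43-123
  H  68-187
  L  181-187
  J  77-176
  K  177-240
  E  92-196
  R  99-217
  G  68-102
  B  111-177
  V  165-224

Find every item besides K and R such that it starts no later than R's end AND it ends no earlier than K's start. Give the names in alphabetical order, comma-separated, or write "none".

B, E, H, L, V

Conditions: its start is no later than R's end (X.start <= 217) AND its end is no earlier than K's start (X.end >= 177).
B: start 111 <= 217? ✓; end 177 >= 177? ✓ → yes.
D: start 43 <= 217? ✓; end 123 >= 177? ✗ → no.
E: start 92 <= 217? ✓; end 196 >= 177? ✓ → yes.
G: start 68 <= 217? ✓; end 102 >= 177? ✗ → no.
H: start 68 <= 217? ✓; end 187 >= 177? ✓ → yes.
J: start 77 <= 217? ✓; end 176 >= 177? ✗ → no.
L: start 181 <= 217? ✓; end 187 >= 177? ✓ → yes.
V: start 165 <= 217? ✓; end 224 >= 177? ✓ → yes.
Result: B, E, H, L, V.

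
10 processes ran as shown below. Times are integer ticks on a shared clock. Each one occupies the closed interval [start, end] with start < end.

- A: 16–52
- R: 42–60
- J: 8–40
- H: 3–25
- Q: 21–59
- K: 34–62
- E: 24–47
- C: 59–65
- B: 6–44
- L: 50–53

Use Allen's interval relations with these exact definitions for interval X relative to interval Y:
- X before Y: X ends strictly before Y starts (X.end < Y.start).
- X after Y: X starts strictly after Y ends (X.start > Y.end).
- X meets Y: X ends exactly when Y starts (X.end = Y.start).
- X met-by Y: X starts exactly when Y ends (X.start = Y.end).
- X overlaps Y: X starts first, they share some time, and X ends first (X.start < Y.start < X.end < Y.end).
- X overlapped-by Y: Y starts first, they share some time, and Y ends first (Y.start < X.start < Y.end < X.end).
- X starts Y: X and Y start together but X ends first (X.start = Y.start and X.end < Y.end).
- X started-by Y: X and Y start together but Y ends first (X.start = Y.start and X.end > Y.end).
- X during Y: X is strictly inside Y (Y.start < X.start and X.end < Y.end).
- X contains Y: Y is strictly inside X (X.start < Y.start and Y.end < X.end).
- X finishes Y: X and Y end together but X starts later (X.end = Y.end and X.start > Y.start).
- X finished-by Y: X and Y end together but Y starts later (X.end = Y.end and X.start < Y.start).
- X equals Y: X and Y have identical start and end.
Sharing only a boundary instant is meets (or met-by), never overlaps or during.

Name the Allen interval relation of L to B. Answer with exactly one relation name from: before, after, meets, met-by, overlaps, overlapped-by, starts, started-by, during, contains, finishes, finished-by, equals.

L = [50, 53]; B = [6, 44].
Compare endpoints: L.start > B.start, L.start > B.end, L.end > B.start, L.end > B.end.
That pattern is 'after'.

after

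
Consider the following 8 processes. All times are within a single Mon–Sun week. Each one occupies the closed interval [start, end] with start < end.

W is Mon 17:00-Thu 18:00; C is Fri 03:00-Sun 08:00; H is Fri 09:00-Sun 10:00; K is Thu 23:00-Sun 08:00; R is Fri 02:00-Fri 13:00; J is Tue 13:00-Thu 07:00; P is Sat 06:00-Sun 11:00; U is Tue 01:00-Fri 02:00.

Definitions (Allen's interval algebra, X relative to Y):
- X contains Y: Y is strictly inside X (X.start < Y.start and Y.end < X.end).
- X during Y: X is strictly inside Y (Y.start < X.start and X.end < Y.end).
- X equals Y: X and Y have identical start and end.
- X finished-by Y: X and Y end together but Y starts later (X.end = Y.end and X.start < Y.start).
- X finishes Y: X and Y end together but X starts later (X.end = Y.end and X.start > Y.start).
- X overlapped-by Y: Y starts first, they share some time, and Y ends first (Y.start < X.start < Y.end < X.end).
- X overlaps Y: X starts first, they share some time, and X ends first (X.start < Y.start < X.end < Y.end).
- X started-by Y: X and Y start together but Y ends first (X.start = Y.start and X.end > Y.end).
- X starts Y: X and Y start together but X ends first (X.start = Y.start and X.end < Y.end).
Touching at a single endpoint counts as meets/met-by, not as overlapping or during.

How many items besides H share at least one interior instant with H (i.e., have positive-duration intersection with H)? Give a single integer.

4

Target H = [Fri 09:00, Sun 10:00].
C [Fri 03:00, Sun 08:00] → overlaps → counts.
J [Tue 13:00, Thu 07:00] → before → no.
K [Thu 23:00, Sun 08:00] → overlaps → counts.
P [Sat 06:00, Sun 11:00] → overlapped-by → counts.
R [Fri 02:00, Fri 13:00] → overlaps → counts.
U [Tue 01:00, Fri 02:00] → before → no.
W [Mon 17:00, Thu 18:00] → before → no.
Total: 4.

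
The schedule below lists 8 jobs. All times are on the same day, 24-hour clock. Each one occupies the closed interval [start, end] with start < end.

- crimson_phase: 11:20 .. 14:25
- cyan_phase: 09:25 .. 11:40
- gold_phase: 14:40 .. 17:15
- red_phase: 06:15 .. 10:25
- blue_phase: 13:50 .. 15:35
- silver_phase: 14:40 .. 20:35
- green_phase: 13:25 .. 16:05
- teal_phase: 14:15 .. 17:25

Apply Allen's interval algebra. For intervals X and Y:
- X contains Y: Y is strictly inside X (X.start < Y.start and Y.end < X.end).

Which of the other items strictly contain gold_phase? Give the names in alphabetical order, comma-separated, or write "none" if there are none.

teal_phase

Target gold_phase = [14:40, 17:15].
blue_phase [13:50, 15:35] → overlaps → no.
crimson_phase [11:20, 14:25] → before → no.
cyan_phase [09:25, 11:40] → before → no.
green_phase [13:25, 16:05] → overlaps → no.
red_phase [06:15, 10:25] → before → no.
silver_phase [14:40, 20:35] → started-by → no.
teal_phase [14:15, 17:25] → contains → yes.
Result: teal_phase.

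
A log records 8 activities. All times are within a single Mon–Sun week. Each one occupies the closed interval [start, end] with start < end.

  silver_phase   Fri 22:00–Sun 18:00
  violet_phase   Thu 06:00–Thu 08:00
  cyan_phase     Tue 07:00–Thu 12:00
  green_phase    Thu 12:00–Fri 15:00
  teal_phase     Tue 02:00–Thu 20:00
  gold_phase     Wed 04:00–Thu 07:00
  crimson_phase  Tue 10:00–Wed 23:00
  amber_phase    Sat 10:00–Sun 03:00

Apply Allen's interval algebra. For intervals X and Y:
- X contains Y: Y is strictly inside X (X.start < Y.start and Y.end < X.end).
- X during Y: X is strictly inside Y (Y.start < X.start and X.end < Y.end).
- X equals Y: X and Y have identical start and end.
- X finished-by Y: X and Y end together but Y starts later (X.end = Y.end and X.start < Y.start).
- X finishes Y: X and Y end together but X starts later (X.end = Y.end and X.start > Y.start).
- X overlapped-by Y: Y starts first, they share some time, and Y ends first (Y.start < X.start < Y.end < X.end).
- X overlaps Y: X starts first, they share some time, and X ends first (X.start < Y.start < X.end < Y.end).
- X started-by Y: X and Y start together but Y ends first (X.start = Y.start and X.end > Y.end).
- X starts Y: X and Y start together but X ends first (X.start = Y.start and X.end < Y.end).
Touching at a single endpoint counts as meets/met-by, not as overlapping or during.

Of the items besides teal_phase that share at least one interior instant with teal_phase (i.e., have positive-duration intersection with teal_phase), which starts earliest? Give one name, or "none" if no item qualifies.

cyan_phase

Target teal_phase = [Tue 02:00, Thu 20:00].
amber_phase [Sat 10:00, Sun 03:00] → after → excluded.
crimson_phase [Tue 10:00, Wed 23:00] → during → candidate.
cyan_phase [Tue 07:00, Thu 12:00] → during → candidate.
gold_phase [Wed 04:00, Thu 07:00] → during → candidate.
green_phase [Thu 12:00, Fri 15:00] → overlapped-by → candidate.
silver_phase [Fri 22:00, Sun 18:00] → after → excluded.
violet_phase [Thu 06:00, Thu 08:00] → during → candidate.
Among candidates, earliest start is Tue 07:00 → cyan_phase.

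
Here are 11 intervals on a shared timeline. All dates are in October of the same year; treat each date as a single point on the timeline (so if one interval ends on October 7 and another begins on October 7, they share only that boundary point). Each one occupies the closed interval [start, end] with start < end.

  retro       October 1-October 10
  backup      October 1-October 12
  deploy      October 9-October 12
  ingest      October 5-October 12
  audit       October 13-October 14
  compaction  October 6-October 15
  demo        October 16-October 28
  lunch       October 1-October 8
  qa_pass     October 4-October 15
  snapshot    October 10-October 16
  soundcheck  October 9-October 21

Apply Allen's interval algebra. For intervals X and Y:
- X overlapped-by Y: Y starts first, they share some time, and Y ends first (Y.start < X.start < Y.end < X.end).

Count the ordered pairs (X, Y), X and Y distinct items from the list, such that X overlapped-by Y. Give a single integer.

Checking all 110 ordered pairs for relation 'overlapped-by'; matching pairs in alphabetical order:
(compaction, backup): compaction overlapped-by backup ✓
(compaction, ingest): compaction overlapped-by ingest ✓
(compaction, lunch): compaction overlapped-by lunch ✓
(compaction, retro): compaction overlapped-by retro ✓
(demo, soundcheck): demo overlapped-by soundcheck ✓
(deploy, retro): deploy overlapped-by retro ✓
(ingest, lunch): ingest overlapped-by lunch ✓
(ingest, retro): ingest overlapped-by retro ✓
(qa_pass, backup): qa_pass overlapped-by backup ✓
(qa_pass, lunch): qa_pass overlapped-by lunch ✓
(qa_pass, retro): qa_pass overlapped-by retro ✓
(snapshot, backup): snapshot overlapped-by backup ✓
(snapshot, compaction): snapshot overlapped-by compaction ✓
(snapshot, deploy): snapshot overlapped-by deploy ✓
(snapshot, ingest): snapshot overlapped-by ingest ✓
(snapshot, qa_pass): snapshot overlapped-by qa_pass ✓
(soundcheck, backup): soundcheck overlapped-by backup ✓
(soundcheck, compaction): soundcheck overlapped-by compaction ✓
(soundcheck, ingest): soundcheck overlapped-by ingest ✓
(soundcheck, qa_pass): soundcheck overlapped-by qa_pass ✓
(soundcheck, retro): soundcheck overlapped-by retro ✓
Count: 21.

21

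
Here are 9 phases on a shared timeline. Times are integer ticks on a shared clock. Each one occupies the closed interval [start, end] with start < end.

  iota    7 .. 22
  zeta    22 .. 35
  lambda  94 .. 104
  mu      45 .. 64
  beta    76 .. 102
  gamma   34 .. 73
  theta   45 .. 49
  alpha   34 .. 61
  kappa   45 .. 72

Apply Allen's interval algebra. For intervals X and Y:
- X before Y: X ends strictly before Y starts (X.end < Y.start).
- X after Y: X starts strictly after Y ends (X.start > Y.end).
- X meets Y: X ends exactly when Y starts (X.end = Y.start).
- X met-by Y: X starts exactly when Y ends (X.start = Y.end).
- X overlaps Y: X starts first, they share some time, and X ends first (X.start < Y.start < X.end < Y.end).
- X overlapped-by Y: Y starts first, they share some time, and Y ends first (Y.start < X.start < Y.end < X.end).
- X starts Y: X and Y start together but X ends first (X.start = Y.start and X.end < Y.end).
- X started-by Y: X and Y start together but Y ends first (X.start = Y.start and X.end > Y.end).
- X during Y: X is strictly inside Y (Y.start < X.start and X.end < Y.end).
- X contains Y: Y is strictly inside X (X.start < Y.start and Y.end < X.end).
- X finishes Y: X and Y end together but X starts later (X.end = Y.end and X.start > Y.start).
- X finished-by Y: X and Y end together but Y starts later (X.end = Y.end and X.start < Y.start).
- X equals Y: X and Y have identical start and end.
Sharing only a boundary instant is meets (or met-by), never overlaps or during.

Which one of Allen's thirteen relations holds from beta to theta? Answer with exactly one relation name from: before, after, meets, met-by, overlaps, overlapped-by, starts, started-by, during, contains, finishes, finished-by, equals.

after

beta = [76, 102]; theta = [45, 49].
Compare endpoints: beta.start > theta.start, beta.start > theta.end, beta.end > theta.start, beta.end > theta.end.
That pattern is 'after'.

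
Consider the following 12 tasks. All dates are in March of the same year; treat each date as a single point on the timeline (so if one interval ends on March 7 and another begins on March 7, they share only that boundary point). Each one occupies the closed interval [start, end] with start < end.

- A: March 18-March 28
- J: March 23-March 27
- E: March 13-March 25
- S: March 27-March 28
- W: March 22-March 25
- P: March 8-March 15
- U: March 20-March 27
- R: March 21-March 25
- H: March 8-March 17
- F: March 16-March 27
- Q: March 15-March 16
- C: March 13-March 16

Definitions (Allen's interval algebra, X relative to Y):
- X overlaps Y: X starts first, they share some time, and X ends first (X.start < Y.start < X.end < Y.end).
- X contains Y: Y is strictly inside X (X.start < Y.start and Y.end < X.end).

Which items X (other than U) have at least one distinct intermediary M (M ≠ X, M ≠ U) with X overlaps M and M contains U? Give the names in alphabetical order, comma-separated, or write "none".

Target U = [March 20, March 27].
Intermediaries M with M contains U: A.
Via A — items with X overlaps A: E, F.
Union: E, F.

E, F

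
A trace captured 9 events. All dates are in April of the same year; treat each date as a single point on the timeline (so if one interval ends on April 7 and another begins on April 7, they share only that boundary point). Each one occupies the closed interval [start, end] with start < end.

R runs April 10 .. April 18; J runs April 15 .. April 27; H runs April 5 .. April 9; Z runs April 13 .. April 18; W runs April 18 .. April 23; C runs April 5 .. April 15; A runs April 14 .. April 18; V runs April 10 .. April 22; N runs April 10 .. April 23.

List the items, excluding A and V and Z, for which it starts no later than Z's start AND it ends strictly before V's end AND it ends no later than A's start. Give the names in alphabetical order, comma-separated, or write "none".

Conditions: its start is no later than Z's start (X.start <= April 13) AND its end is strictly before V's end (X.end < April 22) AND its end is no later than A's start (X.end <= April 14).
C: start April 5 <= April 13? ✓; end April 15 < April 22? ✓; end April 15 <= April 14? ✗ → no.
H: start April 5 <= April 13? ✓; end April 9 < April 22? ✓; end April 9 <= April 14? ✓ → yes.
J: start April 15 <= April 13? ✗; end April 27 < April 22? ✗; end April 27 <= April 14? ✗ → no.
N: start April 10 <= April 13? ✓; end April 23 < April 22? ✗; end April 23 <= April 14? ✗ → no.
R: start April 10 <= April 13? ✓; end April 18 < April 22? ✓; end April 18 <= April 14? ✗ → no.
W: start April 18 <= April 13? ✗; end April 23 < April 22? ✗; end April 23 <= April 14? ✗ → no.
Result: H.

H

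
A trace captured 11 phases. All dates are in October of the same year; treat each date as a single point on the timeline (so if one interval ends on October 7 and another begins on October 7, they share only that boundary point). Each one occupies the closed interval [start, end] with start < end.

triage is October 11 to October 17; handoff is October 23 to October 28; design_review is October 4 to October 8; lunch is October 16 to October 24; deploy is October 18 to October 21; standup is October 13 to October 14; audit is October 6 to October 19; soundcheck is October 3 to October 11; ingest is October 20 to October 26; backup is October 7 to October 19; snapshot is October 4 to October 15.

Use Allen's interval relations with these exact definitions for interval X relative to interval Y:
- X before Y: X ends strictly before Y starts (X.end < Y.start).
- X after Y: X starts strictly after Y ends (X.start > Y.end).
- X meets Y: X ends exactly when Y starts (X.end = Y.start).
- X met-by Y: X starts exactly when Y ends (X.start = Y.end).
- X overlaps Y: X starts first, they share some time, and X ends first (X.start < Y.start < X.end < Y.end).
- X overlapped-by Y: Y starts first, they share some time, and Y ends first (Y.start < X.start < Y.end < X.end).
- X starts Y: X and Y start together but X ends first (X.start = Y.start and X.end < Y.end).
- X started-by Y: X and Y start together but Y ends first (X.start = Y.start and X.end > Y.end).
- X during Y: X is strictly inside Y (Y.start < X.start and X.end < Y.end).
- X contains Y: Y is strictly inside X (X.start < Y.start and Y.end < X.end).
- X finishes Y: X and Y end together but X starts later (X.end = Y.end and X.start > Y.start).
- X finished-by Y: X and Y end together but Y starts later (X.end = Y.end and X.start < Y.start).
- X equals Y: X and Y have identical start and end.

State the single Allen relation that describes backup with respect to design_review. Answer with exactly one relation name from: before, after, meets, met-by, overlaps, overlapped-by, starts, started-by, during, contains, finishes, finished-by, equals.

backup = [October 7, October 19]; design_review = [October 4, October 8].
Compare endpoints: backup.start > design_review.start, backup.start < design_review.end, backup.end > design_review.start, backup.end > design_review.end.
That pattern is 'overlapped-by'.

overlapped-by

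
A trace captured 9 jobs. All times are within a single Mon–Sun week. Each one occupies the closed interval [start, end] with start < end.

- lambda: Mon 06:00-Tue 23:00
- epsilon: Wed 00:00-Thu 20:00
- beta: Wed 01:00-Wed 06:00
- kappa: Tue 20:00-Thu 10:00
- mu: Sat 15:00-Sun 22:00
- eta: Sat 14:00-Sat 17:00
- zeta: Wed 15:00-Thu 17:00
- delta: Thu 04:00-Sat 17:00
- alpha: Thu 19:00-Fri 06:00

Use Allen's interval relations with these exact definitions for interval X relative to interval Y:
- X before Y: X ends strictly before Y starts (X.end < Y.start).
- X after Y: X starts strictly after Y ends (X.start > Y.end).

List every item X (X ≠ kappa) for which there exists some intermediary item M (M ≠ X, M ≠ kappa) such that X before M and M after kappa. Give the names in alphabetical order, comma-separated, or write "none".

Target kappa = [Tue 20:00, Thu 10:00].
Intermediaries M with M after kappa: alpha, eta, mu.
Via alpha — items with X before alpha: beta, lambda, zeta.
Via eta — items with X before eta: alpha, beta, epsilon, lambda, zeta.
Via mu — items with X before mu: alpha, beta, epsilon, lambda, zeta.
Union: alpha, beta, epsilon, lambda, zeta.

alpha, beta, epsilon, lambda, zeta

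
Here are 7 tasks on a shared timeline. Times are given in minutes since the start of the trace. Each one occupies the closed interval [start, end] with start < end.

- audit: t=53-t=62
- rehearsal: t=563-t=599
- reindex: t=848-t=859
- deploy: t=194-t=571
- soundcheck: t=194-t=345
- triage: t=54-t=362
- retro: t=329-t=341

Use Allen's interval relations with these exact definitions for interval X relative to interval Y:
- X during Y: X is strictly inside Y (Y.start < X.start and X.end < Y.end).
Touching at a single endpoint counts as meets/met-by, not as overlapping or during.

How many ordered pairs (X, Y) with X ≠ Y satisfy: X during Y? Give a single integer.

4

Checking all 42 ordered pairs for relation 'during'; matching pairs in alphabetical order:
(retro, deploy): retro during deploy ✓
(retro, soundcheck): retro during soundcheck ✓
(retro, triage): retro during triage ✓
(soundcheck, triage): soundcheck during triage ✓
Count: 4.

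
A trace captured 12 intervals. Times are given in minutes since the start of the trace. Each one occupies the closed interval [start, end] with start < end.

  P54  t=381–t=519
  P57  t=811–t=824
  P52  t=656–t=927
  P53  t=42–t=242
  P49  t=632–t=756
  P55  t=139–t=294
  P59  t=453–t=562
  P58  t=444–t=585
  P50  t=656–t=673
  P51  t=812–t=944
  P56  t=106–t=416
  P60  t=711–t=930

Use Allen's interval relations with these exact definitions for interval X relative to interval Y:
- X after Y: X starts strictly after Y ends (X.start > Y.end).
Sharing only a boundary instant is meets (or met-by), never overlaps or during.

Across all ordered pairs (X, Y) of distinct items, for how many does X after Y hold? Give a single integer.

49

Checking all 132 ordered pairs for relation 'after'; matching pairs in alphabetical order:
(P49, P53): P49 after P53 ✓
(P49, P54): P49 after P54 ✓
(P49, P55): P49 after P55 ✓
(P49, P56): P49 after P56 ✓
(P49, P58): P49 after P58 ✓
(P49, P59): P49 after P59 ✓
(P50, P53): P50 after P53 ✓
(P50, P54): P50 after P54 ✓
(P50, P55): P50 after P55 ✓
(P50, P56): P50 after P56 ✓
(P50, P58): P50 after P58 ✓
(P50, P59): P50 after P59 ✓
(P51, P49): P51 after P49 ✓
(P51, P50): P51 after P50 ✓
(P51, P53): P51 after P53 ✓
(P51, P54): P51 after P54 ✓
(P51, P55): P51 after P55 ✓
(P51, P56): P51 after P56 ✓
(P51, P58): P51 after P58 ✓
(P51, P59): P51 after P59 ✓
(P52, P53): P52 after P53 ✓
(P52, P54): P52 after P54 ✓
(P52, P55): P52 after P55 ✓
(P52, P56): P52 after P56 ✓
... plus 25 further pairs not listed.
Count: 49.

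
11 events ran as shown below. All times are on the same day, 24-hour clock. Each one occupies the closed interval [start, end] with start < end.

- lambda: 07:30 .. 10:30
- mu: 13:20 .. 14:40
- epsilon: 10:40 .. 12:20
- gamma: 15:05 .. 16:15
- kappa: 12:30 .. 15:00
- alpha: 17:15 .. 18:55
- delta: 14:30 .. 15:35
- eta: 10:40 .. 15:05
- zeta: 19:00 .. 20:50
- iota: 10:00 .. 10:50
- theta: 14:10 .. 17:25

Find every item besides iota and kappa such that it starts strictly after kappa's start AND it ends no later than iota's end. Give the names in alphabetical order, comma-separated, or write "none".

none

Conditions: its start is strictly after kappa's start (X.start > 12:30) AND its end is no later than iota's end (X.end <= 10:50).
alpha: start 17:15 > 12:30? ✓; end 18:55 <= 10:50? ✗ → no.
delta: start 14:30 > 12:30? ✓; end 15:35 <= 10:50? ✗ → no.
epsilon: start 10:40 > 12:30? ✗; end 12:20 <= 10:50? ✗ → no.
eta: start 10:40 > 12:30? ✗; end 15:05 <= 10:50? ✗ → no.
gamma: start 15:05 > 12:30? ✓; end 16:15 <= 10:50? ✗ → no.
lambda: start 07:30 > 12:30? ✗; end 10:30 <= 10:50? ✓ → no.
mu: start 13:20 > 12:30? ✓; end 14:40 <= 10:50? ✗ → no.
theta: start 14:10 > 12:30? ✓; end 17:25 <= 10:50? ✗ → no.
zeta: start 19:00 > 12:30? ✓; end 20:50 <= 10:50? ✗ → no.
Result: none.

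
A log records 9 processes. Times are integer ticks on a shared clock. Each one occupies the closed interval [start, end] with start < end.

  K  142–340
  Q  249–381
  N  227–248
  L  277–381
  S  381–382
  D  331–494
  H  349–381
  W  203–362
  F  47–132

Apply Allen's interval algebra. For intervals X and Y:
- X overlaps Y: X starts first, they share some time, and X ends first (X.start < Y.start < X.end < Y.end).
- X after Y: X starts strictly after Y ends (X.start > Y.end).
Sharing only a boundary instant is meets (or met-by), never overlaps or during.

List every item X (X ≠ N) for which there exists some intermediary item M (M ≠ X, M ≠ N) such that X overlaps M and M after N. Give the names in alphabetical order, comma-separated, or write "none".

Target N = [227, 248].
Intermediaries M with M after N: D, H, L, Q, S.
Via D — items with X overlaps D: K, L, Q, W.
Via H — items with X overlaps H: W.
Via L — items with X overlaps L: K, W.
Via Q — items with X overlaps Q: K, W.
Via S — items with X overlaps S: none.
Union: K, L, Q, W.

K, L, Q, W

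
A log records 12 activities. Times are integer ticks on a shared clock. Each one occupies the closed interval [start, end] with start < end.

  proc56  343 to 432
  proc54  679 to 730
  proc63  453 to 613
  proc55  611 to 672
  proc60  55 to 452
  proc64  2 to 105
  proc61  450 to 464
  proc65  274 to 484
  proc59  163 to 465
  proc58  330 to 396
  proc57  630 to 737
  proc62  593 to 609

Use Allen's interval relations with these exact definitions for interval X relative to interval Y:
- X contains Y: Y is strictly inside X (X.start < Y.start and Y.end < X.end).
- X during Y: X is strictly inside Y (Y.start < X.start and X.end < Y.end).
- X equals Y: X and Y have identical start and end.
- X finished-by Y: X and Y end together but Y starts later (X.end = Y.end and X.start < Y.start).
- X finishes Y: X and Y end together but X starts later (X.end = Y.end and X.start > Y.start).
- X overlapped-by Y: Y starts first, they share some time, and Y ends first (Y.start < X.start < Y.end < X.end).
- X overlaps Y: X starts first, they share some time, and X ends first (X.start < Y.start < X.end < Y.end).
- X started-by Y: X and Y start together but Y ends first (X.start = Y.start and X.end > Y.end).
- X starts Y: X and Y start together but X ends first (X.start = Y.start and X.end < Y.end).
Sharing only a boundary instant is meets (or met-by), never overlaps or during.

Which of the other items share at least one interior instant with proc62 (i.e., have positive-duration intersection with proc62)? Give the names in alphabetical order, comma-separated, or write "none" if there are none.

Target proc62 = [593, 609].
proc54 [679, 730] → after → no.
proc55 [611, 672] → after → no.
proc56 [343, 432] → before → no.
proc57 [630, 737] → after → no.
proc58 [330, 396] → before → no.
proc59 [163, 465] → before → no.
proc60 [55, 452] → before → no.
proc61 [450, 464] → before → no.
proc63 [453, 613] → contains → yes.
proc64 [2, 105] → before → no.
proc65 [274, 484] → before → no.
Result: proc63.

proc63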